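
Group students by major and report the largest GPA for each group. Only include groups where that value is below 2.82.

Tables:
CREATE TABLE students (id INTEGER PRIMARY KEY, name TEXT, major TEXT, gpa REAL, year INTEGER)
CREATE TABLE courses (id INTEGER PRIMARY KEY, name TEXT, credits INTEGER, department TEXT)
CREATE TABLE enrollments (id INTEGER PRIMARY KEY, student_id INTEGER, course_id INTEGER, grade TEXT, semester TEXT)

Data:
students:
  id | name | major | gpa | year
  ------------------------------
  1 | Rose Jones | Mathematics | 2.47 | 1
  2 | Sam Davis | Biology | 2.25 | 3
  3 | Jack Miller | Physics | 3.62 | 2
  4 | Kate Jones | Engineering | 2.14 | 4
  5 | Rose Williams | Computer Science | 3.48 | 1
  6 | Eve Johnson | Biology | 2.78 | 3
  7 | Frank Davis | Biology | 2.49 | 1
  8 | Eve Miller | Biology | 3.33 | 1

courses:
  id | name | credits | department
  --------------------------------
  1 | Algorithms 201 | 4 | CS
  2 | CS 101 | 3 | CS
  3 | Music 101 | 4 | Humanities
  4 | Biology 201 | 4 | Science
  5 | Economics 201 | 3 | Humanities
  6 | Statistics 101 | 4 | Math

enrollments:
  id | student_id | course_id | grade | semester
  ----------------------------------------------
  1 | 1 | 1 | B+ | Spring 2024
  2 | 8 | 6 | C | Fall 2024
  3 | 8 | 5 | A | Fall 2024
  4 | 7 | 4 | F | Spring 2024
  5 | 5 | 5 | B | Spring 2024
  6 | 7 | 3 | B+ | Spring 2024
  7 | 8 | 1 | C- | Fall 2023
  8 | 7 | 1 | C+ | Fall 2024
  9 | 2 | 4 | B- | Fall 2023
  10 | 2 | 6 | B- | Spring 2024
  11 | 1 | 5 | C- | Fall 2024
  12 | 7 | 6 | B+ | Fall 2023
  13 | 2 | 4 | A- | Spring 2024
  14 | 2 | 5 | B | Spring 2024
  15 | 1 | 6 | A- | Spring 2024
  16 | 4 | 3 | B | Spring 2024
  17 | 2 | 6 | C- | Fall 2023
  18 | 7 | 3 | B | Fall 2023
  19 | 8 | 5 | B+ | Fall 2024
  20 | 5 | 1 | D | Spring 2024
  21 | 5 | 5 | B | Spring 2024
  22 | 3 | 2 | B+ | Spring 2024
SELECT major, MAX(gpa) AS max_gpa FROM students GROUP BY major HAVING MAX(gpa) < 2.82

Execution result:
major | max_gpa
Engineering | 2.14
Mathematics | 2.47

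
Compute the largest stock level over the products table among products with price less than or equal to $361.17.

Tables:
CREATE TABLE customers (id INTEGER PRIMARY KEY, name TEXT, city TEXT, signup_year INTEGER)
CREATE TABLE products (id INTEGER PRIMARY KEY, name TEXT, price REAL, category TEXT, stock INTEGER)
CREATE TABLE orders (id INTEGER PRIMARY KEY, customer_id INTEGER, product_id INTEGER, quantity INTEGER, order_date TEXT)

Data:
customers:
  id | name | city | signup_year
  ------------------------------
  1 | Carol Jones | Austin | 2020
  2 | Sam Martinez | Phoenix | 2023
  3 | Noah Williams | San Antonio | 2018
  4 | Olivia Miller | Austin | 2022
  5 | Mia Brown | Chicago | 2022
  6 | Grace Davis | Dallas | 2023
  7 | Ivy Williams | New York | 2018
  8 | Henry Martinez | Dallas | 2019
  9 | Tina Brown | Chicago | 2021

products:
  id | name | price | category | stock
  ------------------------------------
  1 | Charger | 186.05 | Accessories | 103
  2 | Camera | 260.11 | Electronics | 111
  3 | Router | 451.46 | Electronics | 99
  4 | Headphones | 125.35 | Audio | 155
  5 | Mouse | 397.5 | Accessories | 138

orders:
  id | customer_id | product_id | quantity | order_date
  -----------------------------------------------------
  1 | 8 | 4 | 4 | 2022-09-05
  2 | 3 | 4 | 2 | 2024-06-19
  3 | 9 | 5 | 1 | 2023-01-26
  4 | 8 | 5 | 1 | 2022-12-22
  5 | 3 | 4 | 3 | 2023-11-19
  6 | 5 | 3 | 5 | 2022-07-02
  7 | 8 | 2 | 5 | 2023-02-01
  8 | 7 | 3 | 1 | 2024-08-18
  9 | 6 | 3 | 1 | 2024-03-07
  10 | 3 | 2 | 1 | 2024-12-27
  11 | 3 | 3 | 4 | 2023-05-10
SELECT MAX(stock) FROM products WHERE price <= 361.17

Execution result:
155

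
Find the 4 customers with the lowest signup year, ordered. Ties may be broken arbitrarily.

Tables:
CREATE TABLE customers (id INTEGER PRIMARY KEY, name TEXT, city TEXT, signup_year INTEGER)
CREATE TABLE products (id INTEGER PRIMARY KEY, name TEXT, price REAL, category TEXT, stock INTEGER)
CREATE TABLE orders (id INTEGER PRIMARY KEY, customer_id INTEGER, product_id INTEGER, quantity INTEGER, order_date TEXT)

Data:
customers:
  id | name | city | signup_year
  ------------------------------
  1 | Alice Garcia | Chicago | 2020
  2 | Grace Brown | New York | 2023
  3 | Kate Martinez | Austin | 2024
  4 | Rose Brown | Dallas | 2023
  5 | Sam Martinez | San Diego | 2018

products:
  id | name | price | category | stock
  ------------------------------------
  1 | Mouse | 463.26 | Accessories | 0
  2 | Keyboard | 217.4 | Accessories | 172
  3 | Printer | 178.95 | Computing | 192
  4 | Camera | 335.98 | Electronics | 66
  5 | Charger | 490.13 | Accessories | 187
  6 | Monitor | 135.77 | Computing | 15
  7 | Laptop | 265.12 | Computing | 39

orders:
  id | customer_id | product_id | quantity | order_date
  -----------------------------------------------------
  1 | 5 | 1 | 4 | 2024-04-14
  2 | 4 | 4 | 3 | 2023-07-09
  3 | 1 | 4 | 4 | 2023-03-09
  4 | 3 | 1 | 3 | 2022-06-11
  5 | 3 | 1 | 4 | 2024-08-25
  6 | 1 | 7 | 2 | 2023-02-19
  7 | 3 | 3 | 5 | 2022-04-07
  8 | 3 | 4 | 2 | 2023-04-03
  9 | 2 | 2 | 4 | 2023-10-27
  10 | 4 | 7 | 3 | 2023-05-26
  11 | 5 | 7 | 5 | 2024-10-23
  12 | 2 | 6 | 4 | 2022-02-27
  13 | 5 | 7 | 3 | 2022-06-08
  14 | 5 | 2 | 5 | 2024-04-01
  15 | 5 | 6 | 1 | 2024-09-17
SELECT name, signup_year FROM customers ORDER BY signup_year ASC LIMIT 4

Execution result:
name | signup_year
Sam Martinez | 2018
Alice Garcia | 2020
Grace Brown | 2023
Rose Brown | 2023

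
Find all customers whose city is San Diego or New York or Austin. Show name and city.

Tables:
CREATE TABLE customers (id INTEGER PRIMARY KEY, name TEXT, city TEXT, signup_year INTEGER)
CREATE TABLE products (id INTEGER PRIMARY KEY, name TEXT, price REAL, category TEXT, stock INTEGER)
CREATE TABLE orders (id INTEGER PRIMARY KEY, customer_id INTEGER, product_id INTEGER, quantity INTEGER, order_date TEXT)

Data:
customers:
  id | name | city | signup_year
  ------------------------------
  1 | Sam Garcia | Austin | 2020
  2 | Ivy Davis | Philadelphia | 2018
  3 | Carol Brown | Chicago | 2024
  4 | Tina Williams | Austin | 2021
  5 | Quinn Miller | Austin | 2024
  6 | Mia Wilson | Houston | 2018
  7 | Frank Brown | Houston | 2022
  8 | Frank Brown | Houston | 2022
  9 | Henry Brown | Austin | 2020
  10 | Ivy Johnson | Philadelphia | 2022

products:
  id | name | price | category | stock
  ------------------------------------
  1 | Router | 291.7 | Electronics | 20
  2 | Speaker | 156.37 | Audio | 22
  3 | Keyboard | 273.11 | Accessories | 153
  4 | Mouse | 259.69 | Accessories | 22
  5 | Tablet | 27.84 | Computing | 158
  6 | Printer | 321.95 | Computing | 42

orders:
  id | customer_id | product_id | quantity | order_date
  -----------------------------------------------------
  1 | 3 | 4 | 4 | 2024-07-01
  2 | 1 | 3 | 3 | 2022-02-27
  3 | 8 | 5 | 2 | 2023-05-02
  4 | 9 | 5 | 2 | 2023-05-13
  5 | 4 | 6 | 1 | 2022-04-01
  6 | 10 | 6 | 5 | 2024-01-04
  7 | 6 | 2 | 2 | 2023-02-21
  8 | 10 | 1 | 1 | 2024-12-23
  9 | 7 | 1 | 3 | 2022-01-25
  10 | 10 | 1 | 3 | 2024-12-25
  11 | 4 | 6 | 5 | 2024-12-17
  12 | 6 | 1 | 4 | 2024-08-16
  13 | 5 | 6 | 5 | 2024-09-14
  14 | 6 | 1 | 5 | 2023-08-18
SELECT name, city FROM customers WHERE city IN ('San Diego', 'New York', 'Austin')

Execution result:
name | city
Sam Garcia | Austin
Tina Williams | Austin
Quinn Miller | Austin
Henry Brown | Austin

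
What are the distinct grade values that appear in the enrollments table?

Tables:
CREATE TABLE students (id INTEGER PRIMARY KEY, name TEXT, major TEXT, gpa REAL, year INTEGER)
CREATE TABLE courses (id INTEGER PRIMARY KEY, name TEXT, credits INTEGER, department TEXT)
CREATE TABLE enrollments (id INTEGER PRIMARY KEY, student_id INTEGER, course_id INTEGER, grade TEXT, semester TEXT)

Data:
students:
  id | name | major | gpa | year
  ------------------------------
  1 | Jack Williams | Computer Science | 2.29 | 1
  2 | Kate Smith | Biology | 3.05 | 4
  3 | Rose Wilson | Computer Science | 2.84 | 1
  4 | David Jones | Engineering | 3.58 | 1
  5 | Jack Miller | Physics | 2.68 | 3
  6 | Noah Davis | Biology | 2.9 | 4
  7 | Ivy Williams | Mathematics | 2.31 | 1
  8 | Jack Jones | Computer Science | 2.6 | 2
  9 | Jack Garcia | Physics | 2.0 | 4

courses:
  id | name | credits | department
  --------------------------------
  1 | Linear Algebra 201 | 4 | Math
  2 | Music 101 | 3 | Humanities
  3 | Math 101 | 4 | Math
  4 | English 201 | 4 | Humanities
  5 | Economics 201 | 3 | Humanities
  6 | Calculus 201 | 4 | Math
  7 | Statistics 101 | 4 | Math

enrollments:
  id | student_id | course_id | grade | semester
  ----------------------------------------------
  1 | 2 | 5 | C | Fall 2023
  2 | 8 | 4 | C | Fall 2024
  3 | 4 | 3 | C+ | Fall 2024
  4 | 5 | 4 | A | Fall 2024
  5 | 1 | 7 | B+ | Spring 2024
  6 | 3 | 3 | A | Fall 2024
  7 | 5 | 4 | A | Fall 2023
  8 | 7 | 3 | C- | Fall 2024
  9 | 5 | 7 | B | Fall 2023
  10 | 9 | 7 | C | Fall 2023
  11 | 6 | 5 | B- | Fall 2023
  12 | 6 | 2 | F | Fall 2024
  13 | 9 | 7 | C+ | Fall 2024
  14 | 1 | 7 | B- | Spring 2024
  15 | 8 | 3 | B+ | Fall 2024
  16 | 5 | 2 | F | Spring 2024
SELECT DISTINCT grade FROM enrollments

Execution result:
grade
C
C+
A
B+
C-
B
B-
F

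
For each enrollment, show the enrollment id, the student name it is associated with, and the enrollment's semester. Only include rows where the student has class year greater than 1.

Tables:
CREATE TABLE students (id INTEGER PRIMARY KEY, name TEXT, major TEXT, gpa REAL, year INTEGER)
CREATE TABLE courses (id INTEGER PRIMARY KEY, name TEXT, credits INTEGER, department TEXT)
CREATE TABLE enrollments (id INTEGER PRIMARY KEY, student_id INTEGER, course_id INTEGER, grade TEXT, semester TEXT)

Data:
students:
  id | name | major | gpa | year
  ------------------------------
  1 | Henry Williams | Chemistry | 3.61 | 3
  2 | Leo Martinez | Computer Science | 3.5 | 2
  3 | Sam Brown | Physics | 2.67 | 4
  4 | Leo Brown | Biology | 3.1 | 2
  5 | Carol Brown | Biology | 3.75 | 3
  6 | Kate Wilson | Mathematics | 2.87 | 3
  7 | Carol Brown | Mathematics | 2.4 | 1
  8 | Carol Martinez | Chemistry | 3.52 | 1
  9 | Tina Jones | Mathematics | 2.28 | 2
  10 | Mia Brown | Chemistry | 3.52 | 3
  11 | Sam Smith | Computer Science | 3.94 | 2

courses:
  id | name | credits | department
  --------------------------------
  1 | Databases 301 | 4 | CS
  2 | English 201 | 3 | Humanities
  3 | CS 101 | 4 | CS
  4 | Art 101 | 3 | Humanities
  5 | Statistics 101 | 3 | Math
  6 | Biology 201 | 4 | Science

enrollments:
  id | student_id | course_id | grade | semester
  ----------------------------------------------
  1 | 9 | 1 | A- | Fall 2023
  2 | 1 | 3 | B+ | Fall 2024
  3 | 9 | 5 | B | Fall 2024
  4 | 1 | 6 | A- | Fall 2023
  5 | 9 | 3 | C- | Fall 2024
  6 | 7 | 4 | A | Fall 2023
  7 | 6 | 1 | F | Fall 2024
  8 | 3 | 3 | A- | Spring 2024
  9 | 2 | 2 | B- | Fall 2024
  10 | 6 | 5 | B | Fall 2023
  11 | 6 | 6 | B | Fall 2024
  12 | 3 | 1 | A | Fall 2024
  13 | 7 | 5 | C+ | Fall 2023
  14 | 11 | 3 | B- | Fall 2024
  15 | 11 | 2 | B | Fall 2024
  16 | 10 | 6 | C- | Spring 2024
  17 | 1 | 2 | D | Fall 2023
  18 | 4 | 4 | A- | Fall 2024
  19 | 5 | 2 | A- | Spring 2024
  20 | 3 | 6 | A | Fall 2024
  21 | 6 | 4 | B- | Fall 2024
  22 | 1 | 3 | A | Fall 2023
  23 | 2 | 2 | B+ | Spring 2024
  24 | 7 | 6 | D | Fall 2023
SELECT c.id, p.name AS student, c.semester FROM enrollments c JOIN students p ON c.student_id = p.id WHERE p.year > 1

Execution result:
id | student | semester
1 | Tina Jones | Fall 2023
2 | Henry Williams | Fall 2024
3 | Tina Jones | Fall 2024
4 | Henry Williams | Fall 2023
5 | Tina Jones | Fall 2024
7 | Kate Wilson | Fall 2024
8 | Sam Brown | Spring 2024
9 | Leo Martinez | Fall 2024
10 | Kate Wilson | Fall 2023
11 | Kate Wilson | Fall 2024
12 | Sam Brown | Fall 2024
14 | Sam Smith | Fall 2024
15 | Sam Smith | Fall 2024
16 | Mia Brown | Spring 2024
17 | Henry Williams | Fall 2023
18 | Leo Brown | Fall 2024
19 | Carol Brown | Spring 2024
20 | Sam Brown | Fall 2024
21 | Kate Wilson | Fall 2024
22 | Henry Williams | Fall 2023
23 | Leo Martinez | Spring 2024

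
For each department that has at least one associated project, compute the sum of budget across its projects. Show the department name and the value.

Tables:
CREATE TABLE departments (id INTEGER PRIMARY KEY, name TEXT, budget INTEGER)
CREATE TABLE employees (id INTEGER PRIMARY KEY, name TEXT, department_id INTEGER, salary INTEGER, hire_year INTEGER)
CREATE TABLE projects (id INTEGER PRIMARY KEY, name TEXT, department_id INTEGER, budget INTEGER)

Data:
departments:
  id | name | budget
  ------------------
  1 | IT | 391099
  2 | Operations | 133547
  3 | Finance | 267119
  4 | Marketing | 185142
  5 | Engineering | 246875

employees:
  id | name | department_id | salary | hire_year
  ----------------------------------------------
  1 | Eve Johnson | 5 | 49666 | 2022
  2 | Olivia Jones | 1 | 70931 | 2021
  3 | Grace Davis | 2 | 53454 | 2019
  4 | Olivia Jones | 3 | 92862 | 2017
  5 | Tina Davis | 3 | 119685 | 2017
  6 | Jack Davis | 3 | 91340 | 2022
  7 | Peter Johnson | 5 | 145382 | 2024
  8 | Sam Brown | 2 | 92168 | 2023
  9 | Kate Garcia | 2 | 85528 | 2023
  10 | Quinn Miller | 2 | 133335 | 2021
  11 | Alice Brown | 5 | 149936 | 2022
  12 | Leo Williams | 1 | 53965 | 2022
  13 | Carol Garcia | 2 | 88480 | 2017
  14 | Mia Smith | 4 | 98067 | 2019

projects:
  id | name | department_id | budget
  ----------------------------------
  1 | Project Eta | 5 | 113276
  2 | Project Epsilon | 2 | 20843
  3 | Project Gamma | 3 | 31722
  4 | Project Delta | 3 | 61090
SELECT p.name, SUM(c.budget) AS sum_budget FROM projects c JOIN departments p ON c.department_id = p.id GROUP BY p.id, p.name

Execution result:
name | sum_budget
Operations | 20843
Finance | 92812
Engineering | 113276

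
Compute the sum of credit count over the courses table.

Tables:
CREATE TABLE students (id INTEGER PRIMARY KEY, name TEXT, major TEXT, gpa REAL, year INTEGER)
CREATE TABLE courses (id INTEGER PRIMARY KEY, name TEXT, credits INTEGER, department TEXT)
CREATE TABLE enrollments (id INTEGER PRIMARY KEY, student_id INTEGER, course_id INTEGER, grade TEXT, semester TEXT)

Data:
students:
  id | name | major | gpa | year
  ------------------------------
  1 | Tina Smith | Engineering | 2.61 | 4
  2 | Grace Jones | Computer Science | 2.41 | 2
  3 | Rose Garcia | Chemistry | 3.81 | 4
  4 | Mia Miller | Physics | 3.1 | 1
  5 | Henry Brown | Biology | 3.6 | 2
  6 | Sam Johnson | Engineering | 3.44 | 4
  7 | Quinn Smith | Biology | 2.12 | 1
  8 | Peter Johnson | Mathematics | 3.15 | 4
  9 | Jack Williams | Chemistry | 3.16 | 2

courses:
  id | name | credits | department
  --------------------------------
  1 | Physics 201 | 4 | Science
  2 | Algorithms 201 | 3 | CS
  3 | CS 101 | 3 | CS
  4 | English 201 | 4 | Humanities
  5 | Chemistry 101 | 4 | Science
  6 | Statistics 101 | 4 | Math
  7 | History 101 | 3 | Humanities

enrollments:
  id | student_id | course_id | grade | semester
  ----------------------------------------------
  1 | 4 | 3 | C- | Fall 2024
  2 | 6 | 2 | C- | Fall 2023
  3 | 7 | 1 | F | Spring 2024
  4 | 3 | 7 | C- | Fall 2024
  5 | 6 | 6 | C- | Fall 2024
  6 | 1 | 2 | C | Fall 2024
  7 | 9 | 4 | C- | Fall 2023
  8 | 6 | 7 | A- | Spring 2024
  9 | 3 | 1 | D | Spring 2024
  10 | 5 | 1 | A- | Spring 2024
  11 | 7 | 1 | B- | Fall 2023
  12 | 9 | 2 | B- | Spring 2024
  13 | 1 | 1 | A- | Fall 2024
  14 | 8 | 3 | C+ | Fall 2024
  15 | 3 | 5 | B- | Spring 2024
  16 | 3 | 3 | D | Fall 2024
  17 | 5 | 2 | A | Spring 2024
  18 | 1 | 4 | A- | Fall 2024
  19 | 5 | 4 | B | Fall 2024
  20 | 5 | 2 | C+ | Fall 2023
SELECT SUM(credits) FROM courses

Execution result:
25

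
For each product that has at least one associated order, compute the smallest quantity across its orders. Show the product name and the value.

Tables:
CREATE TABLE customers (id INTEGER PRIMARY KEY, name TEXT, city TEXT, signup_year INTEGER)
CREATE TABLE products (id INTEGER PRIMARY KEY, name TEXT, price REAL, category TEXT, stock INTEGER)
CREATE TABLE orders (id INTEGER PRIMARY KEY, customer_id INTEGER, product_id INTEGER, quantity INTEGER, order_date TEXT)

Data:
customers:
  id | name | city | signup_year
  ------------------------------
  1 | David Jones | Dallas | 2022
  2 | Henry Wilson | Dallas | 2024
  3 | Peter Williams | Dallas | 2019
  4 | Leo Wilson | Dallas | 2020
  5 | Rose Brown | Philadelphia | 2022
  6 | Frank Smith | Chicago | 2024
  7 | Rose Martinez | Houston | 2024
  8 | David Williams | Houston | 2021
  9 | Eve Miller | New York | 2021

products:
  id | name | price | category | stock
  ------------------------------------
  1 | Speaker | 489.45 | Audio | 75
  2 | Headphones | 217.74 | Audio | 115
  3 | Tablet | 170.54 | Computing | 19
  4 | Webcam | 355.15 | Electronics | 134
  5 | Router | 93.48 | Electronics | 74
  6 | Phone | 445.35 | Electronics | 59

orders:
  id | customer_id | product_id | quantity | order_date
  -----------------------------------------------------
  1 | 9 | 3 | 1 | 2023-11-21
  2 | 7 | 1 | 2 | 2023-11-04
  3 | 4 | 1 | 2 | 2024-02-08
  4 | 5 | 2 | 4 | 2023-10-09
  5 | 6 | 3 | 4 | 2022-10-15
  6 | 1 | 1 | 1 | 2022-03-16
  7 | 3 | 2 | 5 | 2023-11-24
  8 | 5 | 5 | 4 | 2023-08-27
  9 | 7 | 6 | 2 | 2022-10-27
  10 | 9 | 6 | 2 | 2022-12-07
SELECT p.name, MIN(c.quantity) AS min_quantity FROM orders c JOIN products p ON c.product_id = p.id GROUP BY p.id, p.name

Execution result:
name | min_quantity
Speaker | 1
Headphones | 4
Tablet | 1
Router | 4
Phone | 2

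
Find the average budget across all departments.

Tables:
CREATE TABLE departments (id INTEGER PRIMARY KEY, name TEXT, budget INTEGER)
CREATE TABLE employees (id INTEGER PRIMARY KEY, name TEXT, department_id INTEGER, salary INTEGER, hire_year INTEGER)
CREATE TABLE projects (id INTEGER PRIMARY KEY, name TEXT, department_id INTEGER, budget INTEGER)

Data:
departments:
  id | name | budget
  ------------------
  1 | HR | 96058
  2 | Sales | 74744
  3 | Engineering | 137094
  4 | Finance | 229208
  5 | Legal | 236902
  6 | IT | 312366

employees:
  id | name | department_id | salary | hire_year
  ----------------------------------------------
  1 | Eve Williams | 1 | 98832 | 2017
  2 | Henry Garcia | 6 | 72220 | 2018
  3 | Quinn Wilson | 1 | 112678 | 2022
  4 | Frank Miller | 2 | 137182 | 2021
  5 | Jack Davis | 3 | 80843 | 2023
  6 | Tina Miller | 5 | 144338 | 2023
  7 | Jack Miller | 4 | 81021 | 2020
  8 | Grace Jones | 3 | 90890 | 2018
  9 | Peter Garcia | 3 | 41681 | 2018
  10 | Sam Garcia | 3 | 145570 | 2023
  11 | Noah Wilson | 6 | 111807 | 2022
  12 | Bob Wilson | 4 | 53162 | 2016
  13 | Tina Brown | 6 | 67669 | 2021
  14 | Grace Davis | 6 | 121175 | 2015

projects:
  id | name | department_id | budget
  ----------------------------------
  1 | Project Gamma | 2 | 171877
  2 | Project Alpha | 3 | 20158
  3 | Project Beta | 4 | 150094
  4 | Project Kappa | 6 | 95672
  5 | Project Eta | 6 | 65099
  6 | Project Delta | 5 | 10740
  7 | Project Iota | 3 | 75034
SELECT AVG(budget) FROM departments

Execution result:
181062.00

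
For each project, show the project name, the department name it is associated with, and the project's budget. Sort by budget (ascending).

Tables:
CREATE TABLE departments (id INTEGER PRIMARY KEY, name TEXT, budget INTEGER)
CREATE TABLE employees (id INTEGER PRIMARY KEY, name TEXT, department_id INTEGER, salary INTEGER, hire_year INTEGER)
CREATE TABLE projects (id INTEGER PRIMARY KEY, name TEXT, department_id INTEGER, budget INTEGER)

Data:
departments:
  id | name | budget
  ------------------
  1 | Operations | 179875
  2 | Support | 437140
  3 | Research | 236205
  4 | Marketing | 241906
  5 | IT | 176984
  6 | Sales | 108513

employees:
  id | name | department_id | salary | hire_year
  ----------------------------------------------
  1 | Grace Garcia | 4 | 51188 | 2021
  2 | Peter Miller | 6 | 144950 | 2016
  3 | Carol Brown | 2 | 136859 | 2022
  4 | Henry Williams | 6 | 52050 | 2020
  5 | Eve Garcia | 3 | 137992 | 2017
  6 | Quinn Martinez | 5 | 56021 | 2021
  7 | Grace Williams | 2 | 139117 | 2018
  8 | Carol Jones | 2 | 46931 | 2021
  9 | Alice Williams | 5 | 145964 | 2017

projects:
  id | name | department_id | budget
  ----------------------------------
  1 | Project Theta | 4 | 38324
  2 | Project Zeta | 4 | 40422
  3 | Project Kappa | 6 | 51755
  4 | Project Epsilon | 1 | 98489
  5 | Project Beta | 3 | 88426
SELECT c.name, p.name AS department, c.budget FROM projects c JOIN departments p ON c.department_id = p.id ORDER BY c.budget ASC

Execution result:
name | department | budget
Project Theta | Marketing | 38324
Project Zeta | Marketing | 40422
Project Kappa | Sales | 51755
Project Beta | Research | 88426
Project Epsilon | Operations | 98489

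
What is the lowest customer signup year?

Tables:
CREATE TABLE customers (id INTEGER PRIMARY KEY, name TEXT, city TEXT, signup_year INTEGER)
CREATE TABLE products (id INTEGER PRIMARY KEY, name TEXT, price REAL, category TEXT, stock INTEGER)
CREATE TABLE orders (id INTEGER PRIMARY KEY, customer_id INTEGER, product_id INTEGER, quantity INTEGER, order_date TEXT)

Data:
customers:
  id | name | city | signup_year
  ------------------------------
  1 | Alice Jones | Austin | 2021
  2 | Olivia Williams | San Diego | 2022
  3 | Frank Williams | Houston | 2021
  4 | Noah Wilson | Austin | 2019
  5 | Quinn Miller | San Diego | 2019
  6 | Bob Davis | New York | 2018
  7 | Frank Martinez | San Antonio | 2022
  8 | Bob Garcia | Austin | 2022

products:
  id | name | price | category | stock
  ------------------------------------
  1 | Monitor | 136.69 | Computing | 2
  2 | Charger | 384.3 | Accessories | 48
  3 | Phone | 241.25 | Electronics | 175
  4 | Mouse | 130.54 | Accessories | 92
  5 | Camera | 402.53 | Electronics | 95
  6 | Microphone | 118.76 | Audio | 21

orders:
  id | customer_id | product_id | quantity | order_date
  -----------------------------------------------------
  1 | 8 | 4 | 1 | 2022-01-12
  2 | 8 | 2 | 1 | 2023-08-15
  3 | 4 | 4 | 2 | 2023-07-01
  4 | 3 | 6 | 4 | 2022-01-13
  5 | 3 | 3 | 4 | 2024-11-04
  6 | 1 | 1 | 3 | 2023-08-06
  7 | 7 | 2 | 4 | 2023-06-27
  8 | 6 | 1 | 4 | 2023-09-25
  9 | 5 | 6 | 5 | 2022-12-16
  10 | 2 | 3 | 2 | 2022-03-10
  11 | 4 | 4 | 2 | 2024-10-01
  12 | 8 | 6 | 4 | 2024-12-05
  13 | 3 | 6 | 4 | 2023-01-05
SELECT MIN(signup_year) FROM customers

Execution result:
2018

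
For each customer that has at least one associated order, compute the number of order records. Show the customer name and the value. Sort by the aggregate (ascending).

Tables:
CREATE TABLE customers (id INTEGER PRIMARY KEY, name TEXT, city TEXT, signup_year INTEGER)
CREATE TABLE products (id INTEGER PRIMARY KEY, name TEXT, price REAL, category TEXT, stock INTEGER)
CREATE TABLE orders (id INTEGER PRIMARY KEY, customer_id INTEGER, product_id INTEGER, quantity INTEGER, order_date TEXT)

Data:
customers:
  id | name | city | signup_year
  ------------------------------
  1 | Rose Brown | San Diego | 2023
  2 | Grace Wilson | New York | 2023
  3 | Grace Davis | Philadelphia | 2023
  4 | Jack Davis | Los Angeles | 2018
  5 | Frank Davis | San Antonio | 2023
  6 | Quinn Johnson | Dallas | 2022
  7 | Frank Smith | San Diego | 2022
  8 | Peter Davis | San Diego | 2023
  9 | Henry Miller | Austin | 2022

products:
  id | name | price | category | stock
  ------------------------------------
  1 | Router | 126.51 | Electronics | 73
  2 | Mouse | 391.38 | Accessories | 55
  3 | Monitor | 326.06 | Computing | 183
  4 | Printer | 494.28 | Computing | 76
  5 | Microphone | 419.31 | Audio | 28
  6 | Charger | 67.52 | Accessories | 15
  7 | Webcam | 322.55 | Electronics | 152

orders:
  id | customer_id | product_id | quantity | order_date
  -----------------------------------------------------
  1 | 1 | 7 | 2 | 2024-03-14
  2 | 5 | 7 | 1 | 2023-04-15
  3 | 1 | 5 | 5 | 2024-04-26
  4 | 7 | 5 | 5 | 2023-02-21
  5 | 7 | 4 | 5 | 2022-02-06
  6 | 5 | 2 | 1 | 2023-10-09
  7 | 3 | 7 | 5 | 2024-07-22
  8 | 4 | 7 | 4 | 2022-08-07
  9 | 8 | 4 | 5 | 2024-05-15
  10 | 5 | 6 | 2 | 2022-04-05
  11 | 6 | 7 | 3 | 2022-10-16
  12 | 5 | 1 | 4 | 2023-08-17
SELECT p.name, COUNT(*) AS n FROM orders c JOIN customers p ON c.customer_id = p.id GROUP BY p.id, p.name ORDER BY n ASC

Execution result:
name | n
Grace Davis | 1
Jack Davis | 1
Quinn Johnson | 1
Peter Davis | 1
Rose Brown | 2
Frank Smith | 2
Frank Davis | 4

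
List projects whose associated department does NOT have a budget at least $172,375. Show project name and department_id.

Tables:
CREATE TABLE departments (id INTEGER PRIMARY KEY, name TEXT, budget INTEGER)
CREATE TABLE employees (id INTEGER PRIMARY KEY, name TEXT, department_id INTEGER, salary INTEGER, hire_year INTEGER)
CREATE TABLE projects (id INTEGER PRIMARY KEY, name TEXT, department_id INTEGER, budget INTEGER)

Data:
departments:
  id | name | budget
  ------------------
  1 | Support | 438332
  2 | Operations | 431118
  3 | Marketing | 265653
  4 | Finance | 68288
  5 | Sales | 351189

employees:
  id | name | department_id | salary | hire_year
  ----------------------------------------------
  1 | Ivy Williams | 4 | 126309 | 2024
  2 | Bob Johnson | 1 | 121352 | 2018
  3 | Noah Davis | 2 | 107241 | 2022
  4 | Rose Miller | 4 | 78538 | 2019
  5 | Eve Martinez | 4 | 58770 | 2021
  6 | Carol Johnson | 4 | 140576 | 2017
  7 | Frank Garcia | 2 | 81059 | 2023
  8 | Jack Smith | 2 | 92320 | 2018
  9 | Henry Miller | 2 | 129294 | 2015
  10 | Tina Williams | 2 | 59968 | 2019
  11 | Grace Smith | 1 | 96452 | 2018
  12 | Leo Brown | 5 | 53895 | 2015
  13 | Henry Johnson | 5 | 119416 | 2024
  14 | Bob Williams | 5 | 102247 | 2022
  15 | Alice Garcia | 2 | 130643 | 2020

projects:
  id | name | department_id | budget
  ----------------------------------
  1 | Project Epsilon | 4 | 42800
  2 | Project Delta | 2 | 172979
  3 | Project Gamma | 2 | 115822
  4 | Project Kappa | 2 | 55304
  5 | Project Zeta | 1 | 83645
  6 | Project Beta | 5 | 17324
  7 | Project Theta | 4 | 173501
SELECT name, department_id FROM projects WHERE department_id NOT IN (SELECT id FROM departments WHERE budget >= 172375)

Execution result:
name | department_id
Project Epsilon | 4
Project Theta | 4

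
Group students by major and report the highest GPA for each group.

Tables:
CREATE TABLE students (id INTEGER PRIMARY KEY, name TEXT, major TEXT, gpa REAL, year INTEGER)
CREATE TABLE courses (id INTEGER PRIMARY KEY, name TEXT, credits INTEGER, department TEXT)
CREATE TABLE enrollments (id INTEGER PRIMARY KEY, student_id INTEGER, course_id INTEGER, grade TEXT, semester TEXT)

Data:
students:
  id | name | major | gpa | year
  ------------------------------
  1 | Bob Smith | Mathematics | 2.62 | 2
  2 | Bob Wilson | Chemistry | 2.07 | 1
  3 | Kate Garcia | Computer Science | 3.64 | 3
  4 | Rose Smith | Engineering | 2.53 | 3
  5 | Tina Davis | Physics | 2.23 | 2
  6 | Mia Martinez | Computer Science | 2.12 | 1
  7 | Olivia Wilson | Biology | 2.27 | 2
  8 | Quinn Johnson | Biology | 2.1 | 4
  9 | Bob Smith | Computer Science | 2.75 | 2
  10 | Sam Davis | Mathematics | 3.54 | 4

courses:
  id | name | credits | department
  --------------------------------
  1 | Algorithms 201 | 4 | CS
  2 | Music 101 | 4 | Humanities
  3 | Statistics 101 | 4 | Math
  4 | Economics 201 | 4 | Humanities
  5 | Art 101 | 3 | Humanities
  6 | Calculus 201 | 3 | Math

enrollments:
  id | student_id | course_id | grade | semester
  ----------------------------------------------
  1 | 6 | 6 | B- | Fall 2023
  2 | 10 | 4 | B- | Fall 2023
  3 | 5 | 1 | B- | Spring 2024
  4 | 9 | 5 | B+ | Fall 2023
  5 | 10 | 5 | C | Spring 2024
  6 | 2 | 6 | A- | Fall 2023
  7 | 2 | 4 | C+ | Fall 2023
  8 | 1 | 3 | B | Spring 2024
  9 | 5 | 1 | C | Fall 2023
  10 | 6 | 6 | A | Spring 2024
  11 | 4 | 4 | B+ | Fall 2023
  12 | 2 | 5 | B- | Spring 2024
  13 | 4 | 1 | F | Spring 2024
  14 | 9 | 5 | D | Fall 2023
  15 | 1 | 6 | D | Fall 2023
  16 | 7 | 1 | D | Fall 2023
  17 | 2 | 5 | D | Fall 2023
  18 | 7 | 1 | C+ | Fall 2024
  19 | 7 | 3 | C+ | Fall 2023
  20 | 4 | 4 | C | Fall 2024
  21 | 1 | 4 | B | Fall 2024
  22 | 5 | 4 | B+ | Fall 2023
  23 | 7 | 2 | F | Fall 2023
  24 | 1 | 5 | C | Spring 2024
SELECT major, MAX(gpa) AS max_gpa FROM students GROUP BY major

Execution result:
major | max_gpa
Biology | 2.27
Chemistry | 2.07
Computer Science | 3.64
Engineering | 2.53
Mathematics | 3.54
Physics | 2.23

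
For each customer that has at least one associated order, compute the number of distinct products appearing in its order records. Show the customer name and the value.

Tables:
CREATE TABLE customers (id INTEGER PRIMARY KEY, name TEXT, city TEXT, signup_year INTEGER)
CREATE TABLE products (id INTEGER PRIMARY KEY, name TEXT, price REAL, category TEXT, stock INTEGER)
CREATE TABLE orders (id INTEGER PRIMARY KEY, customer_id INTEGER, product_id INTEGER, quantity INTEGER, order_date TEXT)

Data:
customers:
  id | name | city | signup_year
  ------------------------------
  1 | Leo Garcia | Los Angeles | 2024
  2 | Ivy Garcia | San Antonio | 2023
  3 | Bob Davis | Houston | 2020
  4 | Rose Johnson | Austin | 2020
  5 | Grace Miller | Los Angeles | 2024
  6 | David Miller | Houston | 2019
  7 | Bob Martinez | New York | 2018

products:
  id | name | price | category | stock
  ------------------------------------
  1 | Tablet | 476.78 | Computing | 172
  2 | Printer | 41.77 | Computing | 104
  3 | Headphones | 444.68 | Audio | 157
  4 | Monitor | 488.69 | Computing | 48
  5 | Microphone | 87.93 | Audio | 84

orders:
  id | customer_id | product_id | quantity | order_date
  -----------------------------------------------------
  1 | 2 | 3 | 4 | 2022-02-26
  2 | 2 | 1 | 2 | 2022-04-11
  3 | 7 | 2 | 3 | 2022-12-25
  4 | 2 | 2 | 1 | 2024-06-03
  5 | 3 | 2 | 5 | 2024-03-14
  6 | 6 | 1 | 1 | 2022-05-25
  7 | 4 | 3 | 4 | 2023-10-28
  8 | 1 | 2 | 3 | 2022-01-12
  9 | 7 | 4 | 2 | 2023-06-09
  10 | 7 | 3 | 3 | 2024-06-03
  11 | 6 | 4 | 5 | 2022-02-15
SELECT p.name, COUNT(DISTINCT c.product_id) AS distinct_product_count FROM orders c JOIN customers p ON c.customer_id = p.id GROUP BY p.id, p.name

Execution result:
name | distinct_product_count
Leo Garcia | 1
Ivy Garcia | 3
Bob Davis | 1
Rose Johnson | 1
David Miller | 2
Bob Martinez | 3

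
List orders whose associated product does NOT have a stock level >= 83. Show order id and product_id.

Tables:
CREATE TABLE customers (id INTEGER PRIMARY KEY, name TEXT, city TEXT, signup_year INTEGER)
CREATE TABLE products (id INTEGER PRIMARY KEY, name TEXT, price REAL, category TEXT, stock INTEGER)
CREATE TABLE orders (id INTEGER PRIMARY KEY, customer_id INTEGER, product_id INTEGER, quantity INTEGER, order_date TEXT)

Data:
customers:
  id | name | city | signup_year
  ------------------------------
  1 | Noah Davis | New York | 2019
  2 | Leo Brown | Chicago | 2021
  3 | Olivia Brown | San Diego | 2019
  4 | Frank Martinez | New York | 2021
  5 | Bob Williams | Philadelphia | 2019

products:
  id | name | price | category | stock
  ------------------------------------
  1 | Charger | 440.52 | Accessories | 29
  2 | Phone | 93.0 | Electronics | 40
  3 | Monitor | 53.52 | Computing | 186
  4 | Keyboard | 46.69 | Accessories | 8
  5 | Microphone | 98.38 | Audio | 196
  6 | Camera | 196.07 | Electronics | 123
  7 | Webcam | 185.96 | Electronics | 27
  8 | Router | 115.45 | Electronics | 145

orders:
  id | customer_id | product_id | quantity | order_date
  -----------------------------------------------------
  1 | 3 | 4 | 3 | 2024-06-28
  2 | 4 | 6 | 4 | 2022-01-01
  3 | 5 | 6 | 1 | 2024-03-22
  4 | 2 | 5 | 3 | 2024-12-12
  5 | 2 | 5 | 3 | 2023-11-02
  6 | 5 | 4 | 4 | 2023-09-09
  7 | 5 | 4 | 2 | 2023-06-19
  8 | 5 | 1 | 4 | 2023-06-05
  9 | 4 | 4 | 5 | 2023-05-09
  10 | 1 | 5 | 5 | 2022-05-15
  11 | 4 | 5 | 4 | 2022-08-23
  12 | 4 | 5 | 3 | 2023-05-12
SELECT id, product_id FROM orders WHERE product_id NOT IN (SELECT id FROM products WHERE stock >= 83)

Execution result:
id | product_id
1 | 4
6 | 4
7 | 4
8 | 1
9 | 4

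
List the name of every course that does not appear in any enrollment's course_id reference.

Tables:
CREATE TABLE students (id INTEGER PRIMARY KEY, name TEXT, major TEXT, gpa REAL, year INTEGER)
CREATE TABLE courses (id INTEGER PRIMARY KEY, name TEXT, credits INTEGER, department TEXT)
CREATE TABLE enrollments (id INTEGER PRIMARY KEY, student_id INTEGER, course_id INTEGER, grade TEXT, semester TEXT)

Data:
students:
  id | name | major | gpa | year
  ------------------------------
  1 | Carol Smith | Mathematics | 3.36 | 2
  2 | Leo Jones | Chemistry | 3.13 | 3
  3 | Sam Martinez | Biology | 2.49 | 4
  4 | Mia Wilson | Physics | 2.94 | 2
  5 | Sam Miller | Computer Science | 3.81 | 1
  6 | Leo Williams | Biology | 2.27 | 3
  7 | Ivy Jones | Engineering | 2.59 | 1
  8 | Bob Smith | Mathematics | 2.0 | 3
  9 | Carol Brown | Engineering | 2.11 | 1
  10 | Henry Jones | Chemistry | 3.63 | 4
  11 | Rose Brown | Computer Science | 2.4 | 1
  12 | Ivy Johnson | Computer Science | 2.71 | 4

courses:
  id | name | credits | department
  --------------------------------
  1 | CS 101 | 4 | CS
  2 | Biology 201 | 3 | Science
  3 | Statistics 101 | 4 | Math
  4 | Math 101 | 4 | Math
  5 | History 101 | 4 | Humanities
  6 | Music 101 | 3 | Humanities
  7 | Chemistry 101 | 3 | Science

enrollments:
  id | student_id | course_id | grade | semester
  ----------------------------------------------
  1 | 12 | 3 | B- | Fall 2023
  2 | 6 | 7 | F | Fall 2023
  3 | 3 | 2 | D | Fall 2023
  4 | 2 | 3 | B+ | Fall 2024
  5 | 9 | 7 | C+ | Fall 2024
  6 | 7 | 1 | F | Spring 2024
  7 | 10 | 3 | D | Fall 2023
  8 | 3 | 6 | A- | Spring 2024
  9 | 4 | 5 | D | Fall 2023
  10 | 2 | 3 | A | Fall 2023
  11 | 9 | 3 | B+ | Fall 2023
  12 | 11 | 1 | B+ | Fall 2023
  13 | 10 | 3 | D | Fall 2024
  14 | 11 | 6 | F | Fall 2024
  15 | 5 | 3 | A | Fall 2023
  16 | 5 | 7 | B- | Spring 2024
SELECT p.name FROM courses p LEFT JOIN enrollments c ON c.course_id = p.id WHERE c.id IS NULL

Execution result:
Math 101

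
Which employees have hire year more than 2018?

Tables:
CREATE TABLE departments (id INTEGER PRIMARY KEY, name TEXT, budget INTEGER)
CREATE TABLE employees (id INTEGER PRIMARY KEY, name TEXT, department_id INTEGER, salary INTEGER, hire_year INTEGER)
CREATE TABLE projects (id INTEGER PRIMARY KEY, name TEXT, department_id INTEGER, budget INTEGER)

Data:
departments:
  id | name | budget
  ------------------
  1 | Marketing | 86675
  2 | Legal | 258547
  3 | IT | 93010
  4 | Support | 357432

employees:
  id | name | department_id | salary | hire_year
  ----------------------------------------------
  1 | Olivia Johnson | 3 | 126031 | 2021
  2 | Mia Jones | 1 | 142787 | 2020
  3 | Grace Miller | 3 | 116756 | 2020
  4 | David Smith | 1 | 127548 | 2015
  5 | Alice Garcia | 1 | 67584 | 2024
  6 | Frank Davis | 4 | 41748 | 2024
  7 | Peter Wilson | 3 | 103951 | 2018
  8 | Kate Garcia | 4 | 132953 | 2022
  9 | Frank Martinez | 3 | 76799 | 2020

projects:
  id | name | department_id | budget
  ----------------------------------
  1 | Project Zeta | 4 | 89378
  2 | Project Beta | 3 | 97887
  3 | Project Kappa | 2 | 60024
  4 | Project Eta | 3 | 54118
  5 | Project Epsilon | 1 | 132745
SELECT name, hire_year FROM employees WHERE hire_year > 2018

Execution result:
name | hire_year
Olivia Johnson | 2021
Mia Jones | 2020
Grace Miller | 2020
Alice Garcia | 2024
Frank Davis | 2024
Kate Garcia | 2022
Frank Martinez | 2020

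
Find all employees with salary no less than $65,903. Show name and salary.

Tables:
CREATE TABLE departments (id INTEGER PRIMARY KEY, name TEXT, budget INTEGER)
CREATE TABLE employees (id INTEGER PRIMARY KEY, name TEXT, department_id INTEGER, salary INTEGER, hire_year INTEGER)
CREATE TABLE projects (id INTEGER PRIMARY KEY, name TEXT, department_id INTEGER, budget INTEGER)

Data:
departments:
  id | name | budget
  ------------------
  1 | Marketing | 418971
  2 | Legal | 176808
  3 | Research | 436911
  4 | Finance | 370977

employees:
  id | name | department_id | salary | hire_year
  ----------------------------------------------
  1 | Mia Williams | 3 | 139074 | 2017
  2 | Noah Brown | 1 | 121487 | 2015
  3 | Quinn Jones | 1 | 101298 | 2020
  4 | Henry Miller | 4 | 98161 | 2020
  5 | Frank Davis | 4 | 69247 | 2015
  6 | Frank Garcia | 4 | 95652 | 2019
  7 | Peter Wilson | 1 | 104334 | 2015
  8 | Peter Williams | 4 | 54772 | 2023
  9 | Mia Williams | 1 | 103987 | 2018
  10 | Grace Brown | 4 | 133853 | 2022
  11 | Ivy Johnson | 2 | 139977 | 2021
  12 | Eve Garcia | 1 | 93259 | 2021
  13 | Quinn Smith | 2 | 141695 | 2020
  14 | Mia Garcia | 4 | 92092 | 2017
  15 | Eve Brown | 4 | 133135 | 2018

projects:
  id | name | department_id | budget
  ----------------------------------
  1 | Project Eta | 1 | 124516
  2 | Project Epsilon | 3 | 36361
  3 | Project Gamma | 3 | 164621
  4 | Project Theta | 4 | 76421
SELECT name, salary FROM employees WHERE salary >= 65903

Execution result:
name | salary
Mia Williams | 139074
Noah Brown | 121487
Quinn Jones | 101298
Henry Miller | 98161
Frank Davis | 69247
Frank Garcia | 95652
Peter Wilson | 104334
Mia Williams | 103987
Grace Brown | 133853
Ivy Johnson | 139977
Eve Garcia | 93259
Quinn Smith | 141695
Mia Garcia | 92092
Eve Brown | 133135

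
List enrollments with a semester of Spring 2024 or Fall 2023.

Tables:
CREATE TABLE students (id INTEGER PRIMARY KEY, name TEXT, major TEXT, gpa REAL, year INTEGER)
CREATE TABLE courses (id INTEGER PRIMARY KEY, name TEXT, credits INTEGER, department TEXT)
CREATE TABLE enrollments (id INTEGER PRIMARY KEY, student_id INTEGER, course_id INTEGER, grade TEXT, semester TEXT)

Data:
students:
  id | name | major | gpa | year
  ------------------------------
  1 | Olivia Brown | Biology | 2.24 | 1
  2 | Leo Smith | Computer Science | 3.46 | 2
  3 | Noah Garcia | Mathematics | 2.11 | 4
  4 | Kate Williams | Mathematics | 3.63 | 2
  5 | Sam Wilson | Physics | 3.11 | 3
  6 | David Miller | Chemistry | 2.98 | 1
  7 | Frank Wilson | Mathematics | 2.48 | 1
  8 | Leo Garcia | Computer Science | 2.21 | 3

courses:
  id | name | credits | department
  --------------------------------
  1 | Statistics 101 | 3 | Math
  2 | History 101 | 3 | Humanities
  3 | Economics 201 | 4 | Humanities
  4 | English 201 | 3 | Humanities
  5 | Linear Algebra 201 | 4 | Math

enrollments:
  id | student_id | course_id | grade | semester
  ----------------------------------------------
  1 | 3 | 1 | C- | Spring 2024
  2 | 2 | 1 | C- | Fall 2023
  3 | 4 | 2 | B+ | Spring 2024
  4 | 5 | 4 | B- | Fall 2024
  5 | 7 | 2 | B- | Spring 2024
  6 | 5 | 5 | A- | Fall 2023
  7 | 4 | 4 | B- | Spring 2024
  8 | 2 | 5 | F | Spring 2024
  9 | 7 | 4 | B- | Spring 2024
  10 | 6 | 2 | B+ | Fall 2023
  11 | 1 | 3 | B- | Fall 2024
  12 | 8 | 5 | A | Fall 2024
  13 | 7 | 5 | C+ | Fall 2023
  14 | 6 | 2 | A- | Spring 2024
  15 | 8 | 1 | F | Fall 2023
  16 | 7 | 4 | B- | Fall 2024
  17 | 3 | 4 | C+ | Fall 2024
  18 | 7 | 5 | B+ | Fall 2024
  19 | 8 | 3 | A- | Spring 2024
SELECT id, semester FROM enrollments WHERE semester IN ('Spring 2024', 'Fall 2023')

Execution result:
id | semester
1 | Spring 2024
2 | Fall 2023
3 | Spring 2024
5 | Spring 2024
6 | Fall 2023
7 | Spring 2024
8 | Spring 2024
9 | Spring 2024
10 | Fall 2023
13 | Fall 2023
14 | Spring 2024
15 | Fall 2023
19 | Spring 2024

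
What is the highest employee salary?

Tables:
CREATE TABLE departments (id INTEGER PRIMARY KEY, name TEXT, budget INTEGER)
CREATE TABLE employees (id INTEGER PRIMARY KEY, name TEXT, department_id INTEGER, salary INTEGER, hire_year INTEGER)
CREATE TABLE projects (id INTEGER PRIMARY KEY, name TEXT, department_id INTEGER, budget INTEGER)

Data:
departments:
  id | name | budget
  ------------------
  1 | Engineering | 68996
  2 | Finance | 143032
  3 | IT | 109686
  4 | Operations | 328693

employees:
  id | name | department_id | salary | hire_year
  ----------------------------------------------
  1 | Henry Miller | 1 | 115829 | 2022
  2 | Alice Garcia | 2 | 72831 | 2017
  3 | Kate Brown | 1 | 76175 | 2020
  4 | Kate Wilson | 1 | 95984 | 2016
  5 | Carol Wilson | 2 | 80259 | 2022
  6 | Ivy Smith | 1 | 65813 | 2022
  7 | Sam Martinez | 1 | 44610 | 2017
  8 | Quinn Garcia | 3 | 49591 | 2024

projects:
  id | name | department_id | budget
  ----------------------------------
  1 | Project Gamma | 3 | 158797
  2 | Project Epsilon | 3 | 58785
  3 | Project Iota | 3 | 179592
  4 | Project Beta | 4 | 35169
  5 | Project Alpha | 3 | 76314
SELECT MAX(salary) FROM employees

Execution result:
115829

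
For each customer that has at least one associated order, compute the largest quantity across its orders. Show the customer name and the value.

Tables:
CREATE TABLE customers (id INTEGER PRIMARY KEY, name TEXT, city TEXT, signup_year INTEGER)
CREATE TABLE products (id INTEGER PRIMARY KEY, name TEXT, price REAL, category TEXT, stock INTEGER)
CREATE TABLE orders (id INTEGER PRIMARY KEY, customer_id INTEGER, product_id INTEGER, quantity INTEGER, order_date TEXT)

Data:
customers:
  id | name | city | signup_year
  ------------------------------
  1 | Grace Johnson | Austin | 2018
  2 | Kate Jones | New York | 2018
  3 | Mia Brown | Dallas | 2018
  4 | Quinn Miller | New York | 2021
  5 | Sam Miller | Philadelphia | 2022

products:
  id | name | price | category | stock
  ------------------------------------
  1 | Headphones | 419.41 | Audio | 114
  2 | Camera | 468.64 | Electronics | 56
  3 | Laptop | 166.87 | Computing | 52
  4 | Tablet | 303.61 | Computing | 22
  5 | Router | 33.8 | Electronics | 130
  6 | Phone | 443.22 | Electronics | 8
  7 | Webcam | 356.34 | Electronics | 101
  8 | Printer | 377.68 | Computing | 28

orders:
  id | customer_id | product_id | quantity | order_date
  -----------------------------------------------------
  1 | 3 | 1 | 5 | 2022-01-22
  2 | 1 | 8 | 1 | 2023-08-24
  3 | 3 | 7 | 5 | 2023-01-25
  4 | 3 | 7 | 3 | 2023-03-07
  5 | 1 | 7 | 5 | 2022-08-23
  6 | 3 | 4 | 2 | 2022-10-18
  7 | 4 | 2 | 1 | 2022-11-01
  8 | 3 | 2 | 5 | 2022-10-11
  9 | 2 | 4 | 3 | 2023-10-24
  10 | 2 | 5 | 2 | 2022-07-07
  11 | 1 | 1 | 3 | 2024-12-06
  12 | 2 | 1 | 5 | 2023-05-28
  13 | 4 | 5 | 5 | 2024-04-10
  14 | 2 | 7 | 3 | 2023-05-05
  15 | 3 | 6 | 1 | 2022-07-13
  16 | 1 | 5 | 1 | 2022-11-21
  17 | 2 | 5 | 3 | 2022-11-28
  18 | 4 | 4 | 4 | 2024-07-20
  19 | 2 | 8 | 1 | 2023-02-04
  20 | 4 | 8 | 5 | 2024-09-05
SELECT p.name, MAX(c.quantity) AS max_quantity FROM orders c JOIN customers p ON c.customer_id = p.id GROUP BY p.id, p.name

Execution result:
name | max_quantity
Grace Johnson | 5
Kate Jones | 5
Mia Brown | 5
Quinn Miller | 5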